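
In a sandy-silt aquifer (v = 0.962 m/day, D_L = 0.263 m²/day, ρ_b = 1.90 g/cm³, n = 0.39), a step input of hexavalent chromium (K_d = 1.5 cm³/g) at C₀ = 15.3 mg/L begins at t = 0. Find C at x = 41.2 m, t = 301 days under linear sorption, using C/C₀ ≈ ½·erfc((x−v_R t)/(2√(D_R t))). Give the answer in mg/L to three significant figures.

1.12 mg/L

Retardation factor R = 1 + ρ_b·K_d/n = 1 + 1.90 × 1.5/0.39 = 8.308.
Sorption retards both mechanisms: v_R = v/R = 0.1158 m/day, D_R = D/R = 0.03166 m²/day.
v_R·t = 0.1158 × 301 = 34.8558 m; 2√(D_R t) = 6.174 m; argument = (41.2 − 34.8558)/6.174 = 1.028.
C = C₀ × ½·erfc(1.028) = 15.3 × 0.07300 = 1.12 mg/L.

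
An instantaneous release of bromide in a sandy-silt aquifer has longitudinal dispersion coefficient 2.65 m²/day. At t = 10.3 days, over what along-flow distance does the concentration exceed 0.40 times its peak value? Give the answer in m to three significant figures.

The plume is Gaussian with σ = √(2Dt) = √(2 × 2.65 × 10.3) = 7.389 m.
C/C_peak = exp(−Δx²/(2σ²)) = 0.40 ⇒ Δx = σ·√(−2 ln 0.40) = 7.389 × 1.354 = 10.00 m.
Width = 2Δx = 20.0 m.

20.0 m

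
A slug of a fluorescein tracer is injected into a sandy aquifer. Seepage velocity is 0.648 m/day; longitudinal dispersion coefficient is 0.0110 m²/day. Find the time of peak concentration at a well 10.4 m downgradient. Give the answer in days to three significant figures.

16.0 days

For the 1D instantaneous-source solution, setting ∂C/∂t = 0 at fixed x gives v²t² + 2Dt − x² = 0, so t = (√(D² + v²x²) − D)/v².
√(D² + v²x²) = √(0.0110² + 0.648² × 10.4²) = 6.739; v² = 0.419904.
t = (6.739 − 0.0110)/0.419904 = 16.0 days (vs. the pure-advection estimate x/v = 16.0 d).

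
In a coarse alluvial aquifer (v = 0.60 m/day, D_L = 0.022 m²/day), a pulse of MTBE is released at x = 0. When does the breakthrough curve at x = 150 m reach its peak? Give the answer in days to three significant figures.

250 days

For the 1D instantaneous-source solution, setting ∂C/∂t = 0 at fixed x gives v²t² + 2Dt − x² = 0, so t = (√(D² + v²x²) − D)/v².
√(D² + v²x²) = √(0.022² + 0.60² × 150²) = 90.00; v² = 0.36.
t = (90.00 − 0.022)/0.36 = 250 days (vs. the pure-advection estimate x/v = 250 d).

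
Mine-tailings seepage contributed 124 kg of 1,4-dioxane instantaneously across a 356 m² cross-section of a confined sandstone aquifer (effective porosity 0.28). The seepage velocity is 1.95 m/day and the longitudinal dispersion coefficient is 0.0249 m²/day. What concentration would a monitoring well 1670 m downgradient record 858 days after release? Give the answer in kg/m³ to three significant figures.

0.0678 kg/m³

For an instantaneous plane source, C(x,t) = M/(n_e·A·√(4πDt)) · exp(−(x−vt)²/(4Dt)), with n_e·A the pore (flow) area.
Plume center vt = 1.95 × 858 = 1673.1 m, so the well at 1670 m is 3.1 m upgradient of the peak.
√(4πDt) = 16.39 m, giving peak height M/(n_e·A·√(4πDt)) = 124/(0.28 × 356 × 16.39) = 0.07590 kg/m³.
(x−vt)²/(4Dt) = (-3.1)²/(4 × 0.0249 × 858) = 0.1125; exp(−0.1125) = 0.8936.
C = 0.07590 × 0.8936 = 0.0678 kg/m³.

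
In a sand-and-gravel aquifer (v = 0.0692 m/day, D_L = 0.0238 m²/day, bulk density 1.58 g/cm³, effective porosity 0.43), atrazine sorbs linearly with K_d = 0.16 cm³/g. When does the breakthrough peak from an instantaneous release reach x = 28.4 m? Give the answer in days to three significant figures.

Retardation factor R = 1 + ρ_b·K_d/n = 1 + 1.58 × 0.16/0.43 = 1.588.
Sorption retards both mechanisms: v_R = v/R = 0.04358 m/day, D_R = D/R = 0.01499 m²/day.
Peak time from v_R²t² + 2D_R t − x² = 0: t = (√(D_R² + v_R²x²) − D_R)/v_R².
√(D_R² + v_R²x²) = √(0.01499² + 0.04358² × 28.4²) = 1.238; v_R² = 0.001899.
t = (1.238 − 0.01499)/0.001899 = 644 days.

644 days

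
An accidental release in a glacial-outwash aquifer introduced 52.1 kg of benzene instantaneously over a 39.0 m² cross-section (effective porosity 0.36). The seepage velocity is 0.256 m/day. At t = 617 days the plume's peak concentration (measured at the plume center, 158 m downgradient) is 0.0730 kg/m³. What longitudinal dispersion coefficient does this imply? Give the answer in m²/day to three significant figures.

At the plume center C_max = M/(n_e·A·√(4πDt)), so D = M²/(4πt·(n_e·A·C_max)²).
n_e·A·C_max = 0.36 × 39.0 × 0.0730 = 1.025 kg/m.
D = 52.1²/(4π × 617 × 1.025²) = 0.333 m²/day.

0.333 m²/day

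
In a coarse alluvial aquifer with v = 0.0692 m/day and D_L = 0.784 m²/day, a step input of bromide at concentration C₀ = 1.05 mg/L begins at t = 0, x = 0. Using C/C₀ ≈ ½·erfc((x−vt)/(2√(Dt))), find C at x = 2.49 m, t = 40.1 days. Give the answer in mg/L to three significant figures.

0.540 mg/L

For a continuous step input, C/C₀ ≈ ½·erfc((x−vt)/(2√(Dt))).
vt = 0.0692 × 40.1 = 2.77492 m and 2√(Dt) = 2√(0.784 × 40.1) = 11.21 m.
Argument (x−vt)/(2√(Dt)) = (2.49 − 2.77492)/11.21 = -0.02542; ½·erfc(-0.02542) = 0.5143.
C = 1.05 × 0.5143 = 0.540 mg/L.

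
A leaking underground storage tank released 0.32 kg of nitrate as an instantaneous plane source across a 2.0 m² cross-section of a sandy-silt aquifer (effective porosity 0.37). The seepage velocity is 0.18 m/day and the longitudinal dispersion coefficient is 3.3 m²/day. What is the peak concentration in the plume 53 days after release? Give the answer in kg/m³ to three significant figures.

0.00922 kg/m³

The peak of an instantaneous 1D plume sits at x = vt; there the Gaussian factor is 1 and C_max = M/(n_e·A·√(4πDt)), where n_e·A is the pore area the mass is dissolved in.
√(4πDt) = √(4π × 3.3 × 53) = 46.88 m, so C_max = 0.32/(0.37 × 2.0 × 46.88) = 0.00922 kg/m³.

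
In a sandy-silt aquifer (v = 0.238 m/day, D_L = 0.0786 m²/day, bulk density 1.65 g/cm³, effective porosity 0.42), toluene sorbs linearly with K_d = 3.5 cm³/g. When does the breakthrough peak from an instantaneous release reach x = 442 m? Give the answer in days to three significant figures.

27400 days

Retardation factor R = 1 + ρ_b·K_d/n = 1 + 1.65 × 3.5/0.42 = 14.75.
Sorption retards both mechanisms: v_R = v/R = 0.01614 m/day, D_R = D/R = 0.005329 m²/day.
Peak time from v_R²t² + 2D_R t − x² = 0: t = (√(D_R² + v_R²x²) − D_R)/v_R².
√(D_R² + v_R²x²) = √(0.005329² + 0.01614² × 442²) = 7.134; v_R² = 0.0002605.
t = (7.134 − 0.005329)/0.0002605 = 27400 days.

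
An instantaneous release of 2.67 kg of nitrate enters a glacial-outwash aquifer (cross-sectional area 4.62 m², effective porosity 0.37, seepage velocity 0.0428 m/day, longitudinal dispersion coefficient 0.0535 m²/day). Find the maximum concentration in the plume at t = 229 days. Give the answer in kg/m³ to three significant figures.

0.126 kg/m³

The peak of an instantaneous 1D plume sits at x = vt; there the Gaussian factor is 1 and C_max = M/(n_e·A·√(4πDt)), where n_e·A is the pore area the mass is dissolved in.
√(4πDt) = √(4π × 0.0535 × 229) = 12.41 m, so C_max = 2.67/(0.37 × 4.62 × 12.41) = 0.126 kg/m³.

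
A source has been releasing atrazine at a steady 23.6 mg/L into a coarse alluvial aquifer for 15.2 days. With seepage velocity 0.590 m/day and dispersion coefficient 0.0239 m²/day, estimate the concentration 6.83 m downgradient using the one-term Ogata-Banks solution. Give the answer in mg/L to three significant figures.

For a continuous step input, C/C₀ ≈ ½·erfc((x−vt)/(2√(Dt))).
vt = 0.590 × 15.2 = 8.968 m and 2√(Dt) = 2√(0.0239 × 15.2) = 1.205 m.
Argument (x−vt)/(2√(Dt)) = (6.83 − 8.968)/1.205 = -1.774; ½·erfc(-1.774) = 0.9939.
C = 23.6 × 0.9939 = 23.5 mg/L.

23.5 mg/L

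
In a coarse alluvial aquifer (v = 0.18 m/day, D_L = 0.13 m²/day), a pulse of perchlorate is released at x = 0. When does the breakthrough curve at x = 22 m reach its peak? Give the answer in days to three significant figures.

For the 1D instantaneous-source solution, setting ∂C/∂t = 0 at fixed x gives v²t² + 2Dt − x² = 0, so t = (√(D² + v²x²) − D)/v².
√(D² + v²x²) = √(0.13² + 0.18² × 22²) = 3.962; v² = 0.0324.
t = (3.962 − 0.13)/0.0324 = 118 days (vs. the pure-advection estimate x/v = 122 d).

118 days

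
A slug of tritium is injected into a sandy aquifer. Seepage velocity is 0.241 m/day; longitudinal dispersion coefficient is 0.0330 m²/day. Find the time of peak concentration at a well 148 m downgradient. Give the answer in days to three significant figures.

For the 1D instantaneous-source solution, setting ∂C/∂t = 0 at fixed x gives v²t² + 2Dt − x² = 0, so t = (√(D² + v²x²) − D)/v².
√(D² + v²x²) = √(0.0330² + 0.241² × 148²) = 35.67; v² = 0.058081.
t = (35.67 − 0.0330)/0.058081 = 614 days (vs. the pure-advection estimate x/v = 614 d).

614 days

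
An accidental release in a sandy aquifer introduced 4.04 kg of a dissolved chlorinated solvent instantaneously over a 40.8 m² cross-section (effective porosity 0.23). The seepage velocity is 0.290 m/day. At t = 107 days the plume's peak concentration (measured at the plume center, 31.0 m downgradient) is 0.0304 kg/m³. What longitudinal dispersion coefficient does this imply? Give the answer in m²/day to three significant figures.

0.149 m²/day

At the plume center C_max = M/(n_e·A·√(4πDt)), so D = M²/(4πt·(n_e·A·C_max)²).
n_e·A·C_max = 0.23 × 40.8 × 0.0304 = 0.2853 kg/m.
D = 4.04²/(4π × 107 × 0.2853²) = 0.149 m²/day.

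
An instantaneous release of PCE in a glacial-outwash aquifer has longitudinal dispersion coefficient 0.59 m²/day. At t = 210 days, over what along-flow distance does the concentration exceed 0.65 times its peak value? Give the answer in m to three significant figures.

29.2 m

The plume is Gaussian with σ = √(2Dt) = √(2 × 0.59 × 210) = 15.74 m.
C/C_peak = exp(−Δx²/(2σ²)) = 0.65 ⇒ Δx = σ·√(−2 ln 0.65) = 15.74 × 0.9282 = 14.61 m.
Width = 2Δx = 29.2 m.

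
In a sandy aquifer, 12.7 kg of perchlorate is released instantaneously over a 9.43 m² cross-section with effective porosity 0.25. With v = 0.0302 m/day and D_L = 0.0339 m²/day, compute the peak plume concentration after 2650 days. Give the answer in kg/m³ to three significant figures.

The peak of an instantaneous 1D plume sits at x = vt; there the Gaussian factor is 1 and C_max = M/(n_e·A·√(4πDt)), where n_e·A is the pore area the mass is dissolved in.
√(4πDt) = √(4π × 0.0339 × 2650) = 33.60 m, so C_max = 12.7/(0.25 × 9.43 × 33.60) = 0.160 kg/m³.

0.160 kg/m³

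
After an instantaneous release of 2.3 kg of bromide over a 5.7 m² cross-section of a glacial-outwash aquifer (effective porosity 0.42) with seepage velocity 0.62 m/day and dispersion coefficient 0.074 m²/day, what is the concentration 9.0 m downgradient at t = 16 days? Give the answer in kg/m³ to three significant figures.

0.208 kg/m³

For an instantaneous plane source, C(x,t) = M/(n_e·A·√(4πDt)) · exp(−(x−vt)²/(4Dt)), with n_e·A the pore (flow) area.
Plume center vt = 0.62 × 16 = 9.92 m, so the well at 9.0 m is 0.92 m upgradient of the peak.
√(4πDt) = 3.857 m, giving peak height M/(n_e·A·√(4πDt)) = 2.3/(0.42 × 5.7 × 3.857) = 0.2491 kg/m³.
(x−vt)²/(4Dt) = (-0.92)²/(4 × 0.074 × 16) = 0.1787; exp(−0.1787) = 0.8364.
C = 0.2491 × 0.8364 = 0.208 kg/m³.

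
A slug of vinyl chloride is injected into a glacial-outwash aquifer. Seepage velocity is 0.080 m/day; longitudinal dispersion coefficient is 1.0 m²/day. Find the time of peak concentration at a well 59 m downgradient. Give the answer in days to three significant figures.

598 days

For the 1D instantaneous-source solution, setting ∂C/∂t = 0 at fixed x gives v²t² + 2Dt − x² = 0, so t = (√(D² + v²x²) − D)/v².
√(D² + v²x²) = √(1.0² + 0.080² × 59²) = 4.825; v² = 0.0064.
t = (4.825 − 1.0)/0.0064 = 598 days (vs. the pure-advection estimate x/v = 738 d).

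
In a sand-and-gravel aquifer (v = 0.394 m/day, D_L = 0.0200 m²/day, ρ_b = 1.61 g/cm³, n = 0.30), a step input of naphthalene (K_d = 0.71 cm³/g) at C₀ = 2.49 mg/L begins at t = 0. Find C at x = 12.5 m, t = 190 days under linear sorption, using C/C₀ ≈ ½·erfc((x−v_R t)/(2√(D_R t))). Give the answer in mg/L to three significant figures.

2.47 mg/L

Retardation factor R = 1 + ρ_b·K_d/n = 1 + 1.61 × 0.71/0.30 = 4.810.
Sorption retards both mechanisms: v_R = v/R = 0.08191 m/day, D_R = D/R = 0.004158 m²/day.
v_R·t = 0.08191 × 190 = 15.5629 m; 2√(D_R t) = 1.778 m; argument = (12.5 − 15.5629)/1.778 = -1.723.
C = C₀ × ½·erfc(-1.723) = 2.49 × 0.9926 = 2.47 mg/L.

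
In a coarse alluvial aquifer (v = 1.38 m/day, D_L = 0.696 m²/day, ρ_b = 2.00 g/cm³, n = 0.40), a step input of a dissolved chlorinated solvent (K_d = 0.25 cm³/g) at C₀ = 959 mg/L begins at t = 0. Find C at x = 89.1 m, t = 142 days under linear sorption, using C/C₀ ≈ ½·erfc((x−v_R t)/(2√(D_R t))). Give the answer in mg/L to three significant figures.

398 mg/L

Retardation factor R = 1 + ρ_b·K_d/n = 1 + 2.00 × 0.25/0.40 = 2.250.
Sorption retards both mechanisms: v_R = v/R = 0.6133 m/day, D_R = D/R = 0.3093 m²/day.
v_R·t = 0.6133 × 142 = 87.0886 m; 2√(D_R t) = 13.25 m; argument = (89.1 − 87.0886)/13.25 = 0.1518.
C = C₀ × ½·erfc(0.1518) = 959 × 0.4150 = 398 mg/L.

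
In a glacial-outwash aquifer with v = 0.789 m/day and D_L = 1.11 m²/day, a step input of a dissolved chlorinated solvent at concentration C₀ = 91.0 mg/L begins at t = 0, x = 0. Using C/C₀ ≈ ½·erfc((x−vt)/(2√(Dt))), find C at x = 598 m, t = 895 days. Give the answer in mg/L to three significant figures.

For a continuous step input, C/C₀ ≈ ½·erfc((x−vt)/(2√(Dt))).
vt = 0.789 × 895 = 706.155 m and 2√(Dt) = 2√(1.11 × 895) = 63.04 m.
Argument (x−vt)/(2√(Dt)) = (598 − 706.155)/63.04 = -1.716; ½·erfc(-1.716) = 0.9924.
C = 91.0 × 0.9924 = 90.3 mg/L.

90.3 mg/L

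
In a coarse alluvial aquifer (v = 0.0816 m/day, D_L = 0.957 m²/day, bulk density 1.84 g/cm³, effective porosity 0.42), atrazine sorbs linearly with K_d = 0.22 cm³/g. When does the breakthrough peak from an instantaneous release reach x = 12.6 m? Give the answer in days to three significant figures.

Retardation factor R = 1 + ρ_b·K_d/n = 1 + 1.84 × 0.22/0.42 = 1.964.
Sorption retards both mechanisms: v_R = v/R = 0.04155 m/day, D_R = D/R = 0.4873 m²/day.
Peak time from v_R²t² + 2D_R t − x² = 0: t = (√(D_R² + v_R²x²) − D_R)/v_R².
√(D_R² + v_R²x²) = √(0.4873² + 0.04155² × 12.6²) = 0.7152; v_R² = 0.001726.
t = (0.7152 − 0.4873)/0.001726 = 132 days.

132 days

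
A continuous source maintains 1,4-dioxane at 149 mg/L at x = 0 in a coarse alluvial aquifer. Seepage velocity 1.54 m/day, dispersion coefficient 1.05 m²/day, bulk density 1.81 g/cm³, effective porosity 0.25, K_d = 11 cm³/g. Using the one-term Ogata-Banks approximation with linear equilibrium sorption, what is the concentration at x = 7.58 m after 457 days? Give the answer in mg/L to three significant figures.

Retardation factor R = 1 + ρ_b·K_d/n = 1 + 1.81 × 11/0.25 = 80.64.
Sorption retards both mechanisms: v_R = v/R = 0.01910 m/day, D_R = D/R = 0.01302 m²/day.
v_R·t = 0.01910 × 457 = 8.7287 m; 2√(D_R t) = 4.879 m; argument = (7.58 − 8.7287)/4.879 = -0.2354.
C = C₀ × ½·erfc(-0.2354) = 149 × 0.6304 = 93.9 mg/L.

93.9 mg/L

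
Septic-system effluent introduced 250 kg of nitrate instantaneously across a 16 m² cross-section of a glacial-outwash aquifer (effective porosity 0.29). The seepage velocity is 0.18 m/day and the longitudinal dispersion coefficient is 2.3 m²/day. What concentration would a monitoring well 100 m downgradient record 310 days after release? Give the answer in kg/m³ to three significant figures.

For an instantaneous plane source, C(x,t) = M/(n_e·A·√(4πDt)) · exp(−(x−vt)²/(4Dt)), with n_e·A the pore (flow) area.
Plume center vt = 0.18 × 310 = 55.8 m, so the well at 100 m is 44.2 m downgradient of the peak.
√(4πDt) = 94.66 m, giving peak height M/(n_e·A·√(4πDt)) = 250/(0.29 × 16 × 94.66) = 0.5692 kg/m³.
(x−vt)²/(4Dt) = (44.2)²/(4 × 2.3 × 310) = 0.6850; exp(−0.6850) = 0.5041.
C = 0.5692 × 0.5041 = 0.287 kg/m³.

0.287 kg/m³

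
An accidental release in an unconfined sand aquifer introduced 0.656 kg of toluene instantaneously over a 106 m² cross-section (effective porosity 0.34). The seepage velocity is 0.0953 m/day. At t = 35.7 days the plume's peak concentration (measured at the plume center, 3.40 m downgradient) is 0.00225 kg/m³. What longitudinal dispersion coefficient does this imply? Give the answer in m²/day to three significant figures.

0.146 m²/day

At the plume center C_max = M/(n_e·A·√(4πDt)), so D = M²/(4πt·(n_e·A·C_max)²).
n_e·A·C_max = 0.34 × 106 × 0.00225 = 0.08109 kg/m.
D = 0.656²/(4π × 35.7 × 0.08109²) = 0.146 m²/day.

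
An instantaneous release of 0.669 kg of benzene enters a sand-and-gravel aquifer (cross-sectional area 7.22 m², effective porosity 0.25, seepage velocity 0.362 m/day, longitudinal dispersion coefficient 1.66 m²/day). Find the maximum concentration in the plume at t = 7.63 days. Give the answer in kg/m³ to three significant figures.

0.0294 kg/m³

The peak of an instantaneous 1D plume sits at x = vt; there the Gaussian factor is 1 and C_max = M/(n_e·A·√(4πDt)), where n_e·A is the pore area the mass is dissolved in.
√(4πDt) = √(4π × 1.66 × 7.63) = 12.62 m, so C_max = 0.669/(0.25 × 7.22 × 12.62) = 0.0294 kg/m³.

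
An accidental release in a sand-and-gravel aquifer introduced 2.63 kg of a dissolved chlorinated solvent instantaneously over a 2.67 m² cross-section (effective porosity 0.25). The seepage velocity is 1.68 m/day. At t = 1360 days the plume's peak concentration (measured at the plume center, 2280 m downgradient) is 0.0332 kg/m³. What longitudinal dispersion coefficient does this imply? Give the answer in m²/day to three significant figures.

At the plume center C_max = M/(n_e·A·√(4πDt)), so D = M²/(4πt·(n_e·A·C_max)²).
n_e·A·C_max = 0.25 × 2.67 × 0.0332 = 0.02216 kg/m.
D = 2.63²/(4π × 1360 × 0.02216²) = 0.824 m²/day.

0.824 m²/day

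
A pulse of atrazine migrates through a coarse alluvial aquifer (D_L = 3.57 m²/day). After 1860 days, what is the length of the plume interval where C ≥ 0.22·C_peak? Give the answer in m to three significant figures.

401 m

The plume is Gaussian with σ = √(2Dt) = √(2 × 3.57 × 1860) = 115.2 m.
C/C_peak = exp(−Δx²/(2σ²)) = 0.22 ⇒ Δx = σ·√(−2 ln 0.22) = 115.2 × 1.740 = 200.4 m.
Width = 2Δx = 401 m.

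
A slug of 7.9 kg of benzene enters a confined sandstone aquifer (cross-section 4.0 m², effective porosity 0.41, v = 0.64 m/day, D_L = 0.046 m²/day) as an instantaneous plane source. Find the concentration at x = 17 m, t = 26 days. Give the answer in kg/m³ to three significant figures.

For an instantaneous plane source, C(x,t) = M/(n_e·A·√(4πDt)) · exp(−(x−vt)²/(4Dt)), with n_e·A the pore (flow) area.
Plume center vt = 0.64 × 26 = 16.64 m, so the well at 17 m is 0.36 m downgradient of the peak.
√(4πDt) = 3.877 m, giving peak height M/(n_e·A·√(4πDt)) = 7.9/(0.41 × 4.0 × 3.877) = 1.242 kg/m³.
(x−vt)²/(4Dt) = (0.36)²/(4 × 0.046 × 26) = 0.02709; exp(−0.02709) = 0.9733.
C = 1.242 × 0.9733 = 1.21 kg/m³.

1.21 kg/m³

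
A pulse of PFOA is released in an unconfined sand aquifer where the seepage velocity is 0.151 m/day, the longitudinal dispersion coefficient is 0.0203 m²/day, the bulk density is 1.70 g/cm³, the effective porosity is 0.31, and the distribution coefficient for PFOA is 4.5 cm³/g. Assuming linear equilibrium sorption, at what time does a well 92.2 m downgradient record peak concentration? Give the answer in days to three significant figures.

Retardation factor R = 1 + ρ_b·K_d/n = 1 + 1.70 × 4.5/0.31 = 25.68.
Sorption retards both mechanisms: v_R = v/R = 0.005880 m/day, D_R = D/R = 0.0007905 m²/day.
Peak time from v_R²t² + 2D_R t − x² = 0: t = (√(D_R² + v_R²x²) − D_R)/v_R².
√(D_R² + v_R²x²) = √(0.0007905² + 0.005880² × 92.2²) = 0.5421; v_R² = 3.457e-05.
t = (0.5421 − 0.0007905)/3.457e-05 = 15700 days.

15700 days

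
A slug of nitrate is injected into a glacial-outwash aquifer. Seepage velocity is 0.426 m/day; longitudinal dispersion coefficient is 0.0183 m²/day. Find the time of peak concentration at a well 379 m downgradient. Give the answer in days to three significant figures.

890 days

For the 1D instantaneous-source solution, setting ∂C/∂t = 0 at fixed x gives v²t² + 2Dt − x² = 0, so t = (√(D² + v²x²) − D)/v².
√(D² + v²x²) = √(0.0183² + 0.426² × 379²) = 161.5; v² = 0.181476.
t = (161.5 − 0.0183)/0.181476 = 890 days (vs. the pure-advection estimate x/v = 890 d).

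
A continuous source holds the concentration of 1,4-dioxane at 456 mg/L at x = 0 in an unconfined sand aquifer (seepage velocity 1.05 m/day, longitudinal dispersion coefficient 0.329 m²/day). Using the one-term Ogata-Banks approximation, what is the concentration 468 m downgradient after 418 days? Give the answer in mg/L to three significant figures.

For a continuous step input, C/C₀ ≈ ½·erfc((x−vt)/(2√(Dt))).
vt = 1.05 × 418 = 438.9 m and 2√(Dt) = 2√(0.329 × 418) = 23.45 m.
Argument (x−vt)/(2√(Dt)) = (468 − 438.9)/23.45 = 1.241; ½·erfc(1.241) = 0.03963.
C = 456 × 0.03963 = 18.1 mg/L.

18.1 mg/L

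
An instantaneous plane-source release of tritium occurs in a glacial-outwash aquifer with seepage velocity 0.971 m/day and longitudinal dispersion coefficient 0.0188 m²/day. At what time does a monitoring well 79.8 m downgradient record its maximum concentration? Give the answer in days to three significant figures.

For the 1D instantaneous-source solution, setting ∂C/∂t = 0 at fixed x gives v²t² + 2Dt − x² = 0, so t = (√(D² + v²x²) − D)/v².
√(D² + v²x²) = √(0.0188² + 0.971² × 79.8²) = 77.49; v² = 0.942841.
t = (77.49 − 0.0188)/0.942841 = 82.2 days (vs. the pure-advection estimate x/v = 82.2 d).

82.2 days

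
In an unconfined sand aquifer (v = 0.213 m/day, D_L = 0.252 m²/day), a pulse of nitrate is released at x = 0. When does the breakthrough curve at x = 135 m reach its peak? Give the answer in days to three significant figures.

For the 1D instantaneous-source solution, setting ∂C/∂t = 0 at fixed x gives v²t² + 2Dt − x² = 0, so t = (√(D² + v²x²) − D)/v².
√(D² + v²x²) = √(0.252² + 0.213² × 135²) = 28.76; v² = 0.045369.
t = (28.76 − 0.252)/0.045369 = 628 days (vs. the pure-advection estimate x/v = 634 d).

628 days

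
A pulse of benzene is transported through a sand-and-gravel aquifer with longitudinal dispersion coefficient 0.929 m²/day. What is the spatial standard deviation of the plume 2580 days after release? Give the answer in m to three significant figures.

Dispersive spreading gives a Gaussian with σ² = 2Dt; advection only shifts the center.
σ = √(2 × 0.929 × 2580) = 69.2 m.

69.2 m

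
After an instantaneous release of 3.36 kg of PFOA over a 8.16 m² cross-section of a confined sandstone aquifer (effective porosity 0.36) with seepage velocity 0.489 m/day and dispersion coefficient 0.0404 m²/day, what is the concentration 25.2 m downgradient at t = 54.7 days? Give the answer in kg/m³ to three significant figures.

0.165 kg/m³

For an instantaneous plane source, C(x,t) = M/(n_e·A·√(4πDt)) · exp(−(x−vt)²/(4Dt)), with n_e·A the pore (flow) area.
Plume center vt = 0.489 × 54.7 = 26.7483 m, so the well at 25.2 m is 1.5483 m upgradient of the peak.
√(4πDt) = 5.270 m, giving peak height M/(n_e·A·√(4πDt)) = 3.36/(0.36 × 8.16 × 5.270) = 0.2170 kg/m³.
(x−vt)²/(4Dt) = (-1.5483)²/(4 × 0.0404 × 54.7) = 0.2712; exp(−0.2712) = 0.7625.
C = 0.2170 × 0.7625 = 0.165 kg/m³.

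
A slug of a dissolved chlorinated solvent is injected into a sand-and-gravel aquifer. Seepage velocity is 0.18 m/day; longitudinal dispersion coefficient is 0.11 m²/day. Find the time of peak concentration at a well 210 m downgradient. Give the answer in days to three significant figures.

For the 1D instantaneous-source solution, setting ∂C/∂t = 0 at fixed x gives v²t² + 2Dt − x² = 0, so t = (√(D² + v²x²) − D)/v².
√(D² + v²x²) = √(0.11² + 0.18² × 210²) = 37.80; v² = 0.0324.
t = (37.80 − 0.11)/0.0324 = 1160 days (vs. the pure-advection estimate x/v = 1170 d).

1160 days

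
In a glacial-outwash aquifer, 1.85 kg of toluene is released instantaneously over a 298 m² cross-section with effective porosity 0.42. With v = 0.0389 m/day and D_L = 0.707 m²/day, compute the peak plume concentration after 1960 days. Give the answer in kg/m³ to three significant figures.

The peak of an instantaneous 1D plume sits at x = vt; there the Gaussian factor is 1 and C_max = M/(n_e·A·√(4πDt)), where n_e·A is the pore area the mass is dissolved in.
√(4πDt) = √(4π × 0.707 × 1960) = 132.0 m, so C_max = 1.85/(0.42 × 298 × 132.0) = 0.000112 kg/m³.

0.000112 kg/m³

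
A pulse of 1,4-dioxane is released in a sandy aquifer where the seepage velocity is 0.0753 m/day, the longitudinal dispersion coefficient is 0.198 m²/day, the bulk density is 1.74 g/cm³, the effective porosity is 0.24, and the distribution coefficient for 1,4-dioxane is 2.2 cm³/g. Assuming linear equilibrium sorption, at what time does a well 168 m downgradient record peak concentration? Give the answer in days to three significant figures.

37200 days

Retardation factor R = 1 + ρ_b·K_d/n = 1 + 1.74 × 2.2/0.24 = 16.95.
Sorption retards both mechanisms: v_R = v/R = 0.004442 m/day, D_R = D/R = 0.01168 m²/day.
Peak time from v_R²t² + 2D_R t − x² = 0: t = (√(D_R² + v_R²x²) − D_R)/v_R².
√(D_R² + v_R²x²) = √(0.01168² + 0.004442² × 168²) = 0.7463; v_R² = 1.973e-05.
t = (0.7463 − 0.01168)/1.973e-05 = 37200 days.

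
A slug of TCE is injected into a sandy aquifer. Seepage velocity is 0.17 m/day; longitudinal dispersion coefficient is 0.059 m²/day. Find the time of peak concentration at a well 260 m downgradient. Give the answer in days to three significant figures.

For the 1D instantaneous-source solution, setting ∂C/∂t = 0 at fixed x gives v²t² + 2Dt − x² = 0, so t = (√(D² + v²x²) − D)/v².
√(D² + v²x²) = √(0.059² + 0.17² × 260²) = 44.20; v² = 0.0289.
t = (44.20 − 0.059)/0.0289 = 1530 days (vs. the pure-advection estimate x/v = 1530 d).

1530 days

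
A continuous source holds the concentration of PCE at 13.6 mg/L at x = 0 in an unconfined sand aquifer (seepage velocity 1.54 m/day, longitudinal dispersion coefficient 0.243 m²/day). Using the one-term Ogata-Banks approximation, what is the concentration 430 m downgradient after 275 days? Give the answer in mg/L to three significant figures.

For a continuous step input, C/C₀ ≈ ½·erfc((x−vt)/(2√(Dt))).
vt = 1.54 × 275 = 423.5 m and 2√(Dt) = 2√(0.243 × 275) = 16.35 m.
Argument (x−vt)/(2√(Dt)) = (430 − 423.5)/16.35 = 0.3976; ½·erfc(0.3976) = 0.2870.
C = 13.6 × 0.2870 = 3.90 mg/L.

3.90 mg/L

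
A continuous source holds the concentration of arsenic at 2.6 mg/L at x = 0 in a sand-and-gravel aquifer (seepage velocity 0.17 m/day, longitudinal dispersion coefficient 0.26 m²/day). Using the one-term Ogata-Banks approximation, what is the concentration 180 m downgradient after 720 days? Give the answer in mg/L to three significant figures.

For a continuous step input, C/C₀ ≈ ½·erfc((x−vt)/(2√(Dt))).
vt = 0.17 × 720 = 122.4 m and 2√(Dt) = 2√(0.26 × 720) = 27.36 m.
Argument (x−vt)/(2√(Dt)) = (180 − 122.4)/27.36 = 2.105; ½·erfc(2.105) = 0.001456.
C = 2.6 × 0.001456 = 0.00379 mg/L.

0.00379 mg/L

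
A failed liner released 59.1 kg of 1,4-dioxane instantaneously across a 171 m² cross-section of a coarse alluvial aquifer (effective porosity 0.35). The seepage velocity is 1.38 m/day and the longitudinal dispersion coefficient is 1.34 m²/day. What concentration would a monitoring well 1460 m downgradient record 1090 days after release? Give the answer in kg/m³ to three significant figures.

0.00522 kg/m³

For an instantaneous plane source, C(x,t) = M/(n_e·A·√(4πDt)) · exp(−(x−vt)²/(4Dt)), with n_e·A the pore (flow) area.
Plume center vt = 1.38 × 1090 = 1504.2 m, so the well at 1460 m is 44.2 m upgradient of the peak.
√(4πDt) = 135.5 m, giving peak height M/(n_e·A·√(4πDt)) = 59.1/(0.35 × 171 × 135.5) = 0.007288 kg/m³.
(x−vt)²/(4Dt) = (-44.2)²/(4 × 1.34 × 1090) = 0.3344; exp(−0.3344) = 0.7158.
C = 0.007288 × 0.7158 = 0.00522 kg/m³.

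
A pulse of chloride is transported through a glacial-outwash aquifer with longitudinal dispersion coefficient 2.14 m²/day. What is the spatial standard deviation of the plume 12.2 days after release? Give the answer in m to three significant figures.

7.23 m

Dispersive spreading gives a Gaussian with σ² = 2Dt; advection only shifts the center.
σ = √(2 × 2.14 × 12.2) = 7.23 m.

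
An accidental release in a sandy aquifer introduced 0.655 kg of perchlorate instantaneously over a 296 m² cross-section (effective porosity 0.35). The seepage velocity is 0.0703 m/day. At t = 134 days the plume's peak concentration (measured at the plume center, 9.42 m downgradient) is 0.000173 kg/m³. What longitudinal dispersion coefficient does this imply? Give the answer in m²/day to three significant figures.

0.793 m²/day

At the plume center C_max = M/(n_e·A·√(4πDt)), so D = M²/(4πt·(n_e·A·C_max)²).
n_e·A·C_max = 0.35 × 296 × 0.000173 = 0.01792 kg/m.
D = 0.655²/(4π × 134 × 0.01792²) = 0.793 m²/day.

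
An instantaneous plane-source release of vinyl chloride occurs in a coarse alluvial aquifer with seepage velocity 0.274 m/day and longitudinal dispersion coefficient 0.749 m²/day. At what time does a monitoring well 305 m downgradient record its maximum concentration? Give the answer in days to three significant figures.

1100 days

For the 1D instantaneous-source solution, setting ∂C/∂t = 0 at fixed x gives v²t² + 2Dt − x² = 0, so t = (√(D² + v²x²) − D)/v².
√(D² + v²x²) = √(0.749² + 0.274² × 305²) = 83.57; v² = 0.075076.
t = (83.57 − 0.749)/0.075076 = 1100 days (vs. the pure-advection estimate x/v = 1110 d).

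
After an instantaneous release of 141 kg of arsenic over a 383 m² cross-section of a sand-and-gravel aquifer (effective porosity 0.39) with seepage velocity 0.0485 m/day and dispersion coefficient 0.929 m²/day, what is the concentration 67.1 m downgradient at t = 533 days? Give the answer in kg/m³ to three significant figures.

For an instantaneous plane source, C(x,t) = M/(n_e·A·√(4πDt)) · exp(−(x−vt)²/(4Dt)), with n_e·A the pore (flow) area.
Plume center vt = 0.0485 × 533 = 25.8505 m, so the well at 67.1 m is 41.2495 m downgradient of the peak.
√(4πDt) = 78.88 m, giving peak height M/(n_e·A·√(4πDt)) = 141/(0.39 × 383 × 78.88) = 0.01197 kg/m³.
(x−vt)²/(4Dt) = (41.2495)²/(4 × 0.929 × 533) = 0.8591; exp(−0.8591) = 0.4235.
C = 0.01197 × 0.4235 = 0.00507 kg/m³.

0.00507 kg/m³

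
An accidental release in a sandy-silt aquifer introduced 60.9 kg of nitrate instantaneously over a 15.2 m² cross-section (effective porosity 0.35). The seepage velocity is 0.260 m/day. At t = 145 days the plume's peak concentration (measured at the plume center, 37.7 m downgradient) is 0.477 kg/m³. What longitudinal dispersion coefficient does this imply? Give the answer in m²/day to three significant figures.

At the plume center C_max = M/(n_e·A·√(4πDt)), so D = M²/(4πt·(n_e·A·C_max)²).
n_e·A·C_max = 0.35 × 15.2 × 0.477 = 2.538 kg/m.
D = 60.9²/(4π × 145 × 2.538²) = 0.316 m²/day.

0.316 m²/day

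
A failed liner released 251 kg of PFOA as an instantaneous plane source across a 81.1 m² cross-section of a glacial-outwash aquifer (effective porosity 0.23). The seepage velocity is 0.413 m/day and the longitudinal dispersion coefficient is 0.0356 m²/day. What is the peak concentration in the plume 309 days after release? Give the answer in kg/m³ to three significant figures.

1.14 kg/m³

The peak of an instantaneous 1D plume sits at x = vt; there the Gaussian factor is 1 and C_max = M/(n_e·A·√(4πDt)), where n_e·A is the pore area the mass is dissolved in.
√(4πDt) = √(4π × 0.0356 × 309) = 11.76 m, so C_max = 251/(0.23 × 81.1 × 11.76) = 1.14 kg/m³.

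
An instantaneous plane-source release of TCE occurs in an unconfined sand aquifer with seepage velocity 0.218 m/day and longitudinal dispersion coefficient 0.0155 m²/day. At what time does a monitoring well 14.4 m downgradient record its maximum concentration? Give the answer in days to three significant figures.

65.7 days

For the 1D instantaneous-source solution, setting ∂C/∂t = 0 at fixed x gives v²t² + 2Dt − x² = 0, so t = (√(D² + v²x²) − D)/v².
√(D² + v²x²) = √(0.0155² + 0.218² × 14.4²) = 3.139; v² = 0.047524.
t = (3.139 − 0.0155)/0.047524 = 65.7 days (vs. the pure-advection estimate x/v = 66.1 d).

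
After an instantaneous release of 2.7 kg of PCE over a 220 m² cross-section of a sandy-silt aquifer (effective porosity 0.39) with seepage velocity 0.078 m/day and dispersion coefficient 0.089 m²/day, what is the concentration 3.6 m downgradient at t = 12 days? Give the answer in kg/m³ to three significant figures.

0.00163 kg/m³

For an instantaneous plane source, C(x,t) = M/(n_e·A·√(4πDt)) · exp(−(x−vt)²/(4Dt)), with n_e·A the pore (flow) area.
Plume center vt = 0.078 × 12 = 0.936 m, so the well at 3.6 m is 2.664 m downgradient of the peak.
√(4πDt) = 3.663 m, giving peak height M/(n_e·A·√(4πDt)) = 2.7/(0.39 × 220 × 3.663) = 0.008591 kg/m³.
(x−vt)²/(4Dt) = (2.664)²/(4 × 0.089 × 12) = 1.661; exp(−1.661) = 0.1899.
C = 0.008591 × 0.1899 = 0.00163 kg/m³.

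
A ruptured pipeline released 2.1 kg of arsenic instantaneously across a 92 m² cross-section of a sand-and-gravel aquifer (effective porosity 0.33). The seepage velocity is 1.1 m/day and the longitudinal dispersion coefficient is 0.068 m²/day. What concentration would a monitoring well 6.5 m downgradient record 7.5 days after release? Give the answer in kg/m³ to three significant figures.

0.00609 kg/m³

For an instantaneous plane source, C(x,t) = M/(n_e·A·√(4πDt)) · exp(−(x−vt)²/(4Dt)), with n_e·A the pore (flow) area.
Plume center vt = 1.1 × 7.5 = 8.25 m, so the well at 6.5 m is 1.75 m upgradient of the peak.
√(4πDt) = 2.532 m, giving peak height M/(n_e·A·√(4πDt)) = 2.1/(0.33 × 92 × 2.532) = 0.02732 kg/m³.
(x−vt)²/(4Dt) = (-1.75)²/(4 × 0.068 × 7.5) = 1.501; exp(−1.501) = 0.2229.
C = 0.02732 × 0.2229 = 0.00609 kg/m³.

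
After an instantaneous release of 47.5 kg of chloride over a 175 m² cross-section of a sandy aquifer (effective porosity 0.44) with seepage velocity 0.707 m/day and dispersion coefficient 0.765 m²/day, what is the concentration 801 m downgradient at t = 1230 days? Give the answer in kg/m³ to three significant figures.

For an instantaneous plane source, C(x,t) = M/(n_e·A·√(4πDt)) · exp(−(x−vt)²/(4Dt)), with n_e·A the pore (flow) area.
Plume center vt = 0.707 × 1230 = 869.61 m, so the well at 801 m is 68.61 m upgradient of the peak.
√(4πDt) = 108.7 m, giving peak height M/(n_e·A·√(4πDt)) = 47.5/(0.44 × 175 × 108.7) = 0.005675 kg/m³.
(x−vt)²/(4Dt) = (-68.61)²/(4 × 0.765 × 1230) = 1.251; exp(−1.251) = 0.2862.
C = 0.005675 × 0.2862 = 0.00162 kg/m³.

0.00162 kg/m³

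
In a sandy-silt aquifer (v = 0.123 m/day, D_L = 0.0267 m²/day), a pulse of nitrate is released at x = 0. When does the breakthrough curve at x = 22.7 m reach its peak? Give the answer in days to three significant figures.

183 days

For the 1D instantaneous-source solution, setting ∂C/∂t = 0 at fixed x gives v²t² + 2Dt − x² = 0, so t = (√(D² + v²x²) − D)/v².
√(D² + v²x²) = √(0.0267² + 0.123² × 22.7²) = 2.792; v² = 0.015129.
t = (2.792 − 0.0267)/0.015129 = 183 days (vs. the pure-advection estimate x/v = 185 d).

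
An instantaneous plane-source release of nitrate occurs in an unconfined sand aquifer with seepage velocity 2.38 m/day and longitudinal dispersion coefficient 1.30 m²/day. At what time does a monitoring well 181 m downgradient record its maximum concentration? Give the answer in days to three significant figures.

75.8 days

For the 1D instantaneous-source solution, setting ∂C/∂t = 0 at fixed x gives v²t² + 2Dt − x² = 0, so t = (√(D² + v²x²) − D)/v².
√(D² + v²x²) = √(1.30² + 2.38² × 181²) = 430.8; v² = 5.6644.
t = (430.8 − 1.30)/5.6644 = 75.8 days (vs. the pure-advection estimate x/v = 76.1 d).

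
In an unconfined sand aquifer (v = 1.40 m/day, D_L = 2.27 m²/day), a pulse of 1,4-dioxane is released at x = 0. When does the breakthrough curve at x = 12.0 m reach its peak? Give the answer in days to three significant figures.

For the 1D instantaneous-source solution, setting ∂C/∂t = 0 at fixed x gives v²t² + 2Dt − x² = 0, so t = (√(D² + v²x²) − D)/v².
√(D² + v²x²) = √(2.27² + 1.40² × 12.0²) = 16.95; v² = 1.96.
t = (16.95 − 2.27)/1.96 = 7.49 days (vs. the pure-advection estimate x/v = 8.57 d).

7.49 days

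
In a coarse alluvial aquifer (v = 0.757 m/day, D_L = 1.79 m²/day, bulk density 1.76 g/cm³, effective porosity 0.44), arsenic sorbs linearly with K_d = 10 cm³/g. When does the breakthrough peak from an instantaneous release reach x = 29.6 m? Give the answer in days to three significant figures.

1480 days

Retardation factor R = 1 + ρ_b·K_d/n = 1 + 1.76 × 10/0.44 = 41.00.
Sorption retards both mechanisms: v_R = v/R = 0.01846 m/day, D_R = D/R = 0.04366 m²/day.
Peak time from v_R²t² + 2D_R t − x² = 0: t = (√(D_R² + v_R²x²) − D_R)/v_R².
√(D_R² + v_R²x²) = √(0.04366² + 0.01846² × 29.6²) = 0.5482; v_R² = 0.0003408.
t = (0.5482 − 0.04366)/0.0003408 = 1480 days.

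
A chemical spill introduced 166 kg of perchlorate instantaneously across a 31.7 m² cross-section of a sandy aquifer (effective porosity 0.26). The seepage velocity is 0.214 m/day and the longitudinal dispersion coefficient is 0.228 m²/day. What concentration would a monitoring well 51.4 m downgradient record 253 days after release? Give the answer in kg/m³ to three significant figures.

For an instantaneous plane source, C(x,t) = M/(n_e·A·√(4πDt)) · exp(−(x−vt)²/(4Dt)), with n_e·A the pore (flow) area.
Plume center vt = 0.214 × 253 = 54.142 m, so the well at 51.4 m is 2.742 m upgradient of the peak.
√(4πDt) = 26.92 m, giving peak height M/(n_e·A·√(4πDt)) = 166/(0.26 × 31.7 × 26.92) = 0.7482 kg/m³.
(x−vt)²/(4Dt) = (-2.742)²/(4 × 0.228 × 253) = 0.03259; exp(−0.03259) = 0.9679.
C = 0.7482 × 0.9679 = 0.724 kg/m³.

0.724 kg/m³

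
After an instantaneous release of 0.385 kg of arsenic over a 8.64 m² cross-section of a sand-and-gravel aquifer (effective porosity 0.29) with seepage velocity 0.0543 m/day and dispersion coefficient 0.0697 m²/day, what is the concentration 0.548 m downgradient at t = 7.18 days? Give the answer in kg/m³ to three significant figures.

0.0605 kg/m³

For an instantaneous plane source, C(x,t) = M/(n_e·A·√(4πDt)) · exp(−(x−vt)²/(4Dt)), with n_e·A the pore (flow) area.
Plume center vt = 0.0543 × 7.18 = 0.389874 m, so the well at 0.548 m is 0.158126 m downgradient of the peak.
√(4πDt) = 2.508 m, giving peak height M/(n_e·A·√(4πDt)) = 0.385/(0.29 × 8.64 × 2.508) = 0.06127 kg/m³.
(x−vt)²/(4Dt) = (0.158126)²/(4 × 0.0697 × 7.18) = 0.01249; exp(−0.01249) = 0.9876.
C = 0.06127 × 0.9876 = 0.0605 kg/m³.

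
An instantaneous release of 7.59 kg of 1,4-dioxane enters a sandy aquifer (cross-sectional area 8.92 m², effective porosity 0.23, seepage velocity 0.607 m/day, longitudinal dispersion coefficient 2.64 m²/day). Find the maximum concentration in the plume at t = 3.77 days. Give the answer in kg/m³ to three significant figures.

0.331 kg/m³

The peak of an instantaneous 1D plume sits at x = vt; there the Gaussian factor is 1 and C_max = M/(n_e·A·√(4πDt)), where n_e·A is the pore area the mass is dissolved in.
√(4πDt) = √(4π × 2.64 × 3.77) = 11.18 m, so C_max = 7.59/(0.23 × 8.92 × 11.18) = 0.331 kg/m³.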